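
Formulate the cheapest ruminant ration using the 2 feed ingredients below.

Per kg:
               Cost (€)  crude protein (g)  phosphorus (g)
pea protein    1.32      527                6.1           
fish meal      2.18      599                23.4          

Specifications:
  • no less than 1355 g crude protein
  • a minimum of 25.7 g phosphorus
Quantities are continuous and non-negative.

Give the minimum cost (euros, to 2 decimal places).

€3.81

Let x1 = kg of pea protein, x2 = kg of fish meal.
Minimize 1.32x1 + 2.18x2 subject to:
  527x1 + 599x2 ≥ 1355   (crude protein)
  6.1x1 + 23.4x2 ≥ 25.7   (phosphorus)
  x1, x2 ≥ 0.
Both inputs are positive at the optimum. Binding constraints: crude protein and phosphorus.
That vertex is x1 = 1.88, x2 = 0.6083.
Total cost: 1.32·1.88 + 2.18·0.6083 = 3.8077.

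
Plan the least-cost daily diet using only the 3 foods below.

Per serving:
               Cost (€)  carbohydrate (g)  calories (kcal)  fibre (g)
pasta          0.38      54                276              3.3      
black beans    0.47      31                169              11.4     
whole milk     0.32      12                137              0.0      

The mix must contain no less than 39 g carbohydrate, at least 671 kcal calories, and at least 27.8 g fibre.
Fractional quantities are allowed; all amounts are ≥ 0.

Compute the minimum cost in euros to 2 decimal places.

€1.42

Let x1 = servings of pasta, x2 = servings of black beans, x3 = servings of whole milk.
Minimize 0.38x1 + 0.47x2 + 0.32x3 with:
  54x1 + 31x2 + 12x3 ≥ 39   (carbohydrate)
  276x1 + 169x2 + 137x3 ≥ 671   (calories)
  3.3x1 + 11.4x2 ≥ 27.8   (fibre)
  x1, x2, x3 ≥ 0.
At the optimum only pasta, black beans are positive (whole milk = 0). Binding constraints: calories and fibre.
So pasta = 1.14 servings, black beans = 2.109 servings.
Total cost: 0.38·1.14 + 0.47·2.109 = 1.4244.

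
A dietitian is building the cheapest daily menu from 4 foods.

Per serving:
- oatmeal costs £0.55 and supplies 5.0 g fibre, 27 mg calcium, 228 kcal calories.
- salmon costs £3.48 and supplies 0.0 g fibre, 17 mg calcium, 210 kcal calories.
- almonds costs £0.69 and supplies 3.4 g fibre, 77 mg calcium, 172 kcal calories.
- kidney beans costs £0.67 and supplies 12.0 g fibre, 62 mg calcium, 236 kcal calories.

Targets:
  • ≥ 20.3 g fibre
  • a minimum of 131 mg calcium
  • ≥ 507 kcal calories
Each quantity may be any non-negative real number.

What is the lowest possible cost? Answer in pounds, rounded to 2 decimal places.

£1.43

Let x1 = servings of oatmeal, x2 = servings of salmon, x3 = servings of almonds, x4 = servings of kidney beans.
min 0.55x1 + 3.48x2 + 0.69x3 + 0.67x4 s.t.:
  5x1 + 3.4x3 + 12x4 ≥ 20.3   (fibre)
  27x1 + 17x2 + 77x3 + 62x4 ≥ 131   (calcium)
  228x1 + 210x2 + 172x3 + 236x4 ≥ 507   (calories)
  x1, x2, x3, x4 ≥ 0.
The optimal basis is {oatmeal, kidney beans}; salmon, almonds drop out. There the calcium and calories constraints are tight.
Solving gives x1 = 0.06672, x4 = 2.084.
Cost = 0.55·0.06672 + 0.67·2.084 = 1.4330.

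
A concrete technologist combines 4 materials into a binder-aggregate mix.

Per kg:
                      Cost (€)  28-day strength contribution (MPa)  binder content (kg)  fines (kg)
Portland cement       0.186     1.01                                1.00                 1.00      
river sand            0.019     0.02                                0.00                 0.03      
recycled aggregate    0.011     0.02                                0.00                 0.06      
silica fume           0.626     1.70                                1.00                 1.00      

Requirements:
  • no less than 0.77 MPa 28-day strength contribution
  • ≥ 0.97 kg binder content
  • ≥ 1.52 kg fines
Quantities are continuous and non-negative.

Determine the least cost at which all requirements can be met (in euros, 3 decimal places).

Treat it as an LP. Let x1 = kg of Portland cement, x2 = kg of river sand, x3 = kg of recycled aggregate, x4 = kg of silica fume.
min 0.186x1 + 0.019x2 + 0.011x3 + 0.626x4 s.t.:
  1.01x1 + 0.02x2 + 0.02x3 + 1.7x4 ≥ 0.77   (28-day strength contribution)
  1x1 + 1x4 ≥ 0.97   (binder content)
  1x1 + 0.03x2 + 0.06x3 + 1x4 ≥ 1.52   (fines)
  x1, x2, x3, x4 ≥ 0.
The cheapest feasible vertex uses only Portland cement, recycled aggregate; river sand, silica fume are not used. The binder content and fines requirements are met with equality.
Solving gives x1 = 0.97, x3 = 9.167.
Hence cost = 0.186·0.97 + 0.011·9.167 = €0.28126.

€0.281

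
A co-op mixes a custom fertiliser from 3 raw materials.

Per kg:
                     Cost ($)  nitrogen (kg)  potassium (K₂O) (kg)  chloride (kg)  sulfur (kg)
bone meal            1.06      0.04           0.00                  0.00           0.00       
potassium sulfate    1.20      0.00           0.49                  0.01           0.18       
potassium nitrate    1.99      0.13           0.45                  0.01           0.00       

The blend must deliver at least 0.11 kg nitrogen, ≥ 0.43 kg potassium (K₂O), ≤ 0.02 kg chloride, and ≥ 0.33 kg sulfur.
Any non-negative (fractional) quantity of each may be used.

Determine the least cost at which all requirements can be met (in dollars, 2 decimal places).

$4.87

Let x1 = kg of bone meal, x2 = kg of potassium sulfate, x3 = kg of potassium nitrate.
min 1.06x1 + 1.2x2 + 1.99x3 with:
  0.04x1 + 0.13x3 ≥ 0.11   (nitrogen)
  0.49x2 + 0.45x3 ≥ 0.43   (potassium (K₂O))
  0.01x2 + 0.01x3 ≤ 0.02   (chloride)
  0.18x2 ≥ 0.33   (sulfur)
  x1, x2, x3 ≥ 0.
The optimal mix uses every input. There the nitrogen, chloride, sulfur constraints are tight.
Optimal quantities: bone meal = 2.208 kg, potassium sulfate = 1.833 kg, potassium nitrate = 0.1667 kg.
Cost = 1.06·2.208 + 1.2·1.833 + 1.99·0.1667 = 4.8718.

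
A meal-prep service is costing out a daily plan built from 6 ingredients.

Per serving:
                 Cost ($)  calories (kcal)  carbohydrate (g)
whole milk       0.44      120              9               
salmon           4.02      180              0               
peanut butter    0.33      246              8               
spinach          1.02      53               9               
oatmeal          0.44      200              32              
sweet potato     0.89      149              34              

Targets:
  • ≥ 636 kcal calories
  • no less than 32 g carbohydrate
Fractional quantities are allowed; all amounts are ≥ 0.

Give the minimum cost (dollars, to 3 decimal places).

$0.929

Set it up as a linear program. Let x1 = servings of whole milk, x2 = servings of salmon, x3 = servings of peanut butter, x4 = servings of spinach, x5 = servings of oatmeal, x6 = servings of sweet potato.
Minimize 0.44x1 + 4.02x2 + 0.33x3 + 1.02x4 + 0.44x5 + 0.89x6 subject to:
  120x1 + 180x2 + 246x3 + 53x4 + 200x5 + 149x6 ≥ 636   (calories)
  9x1 + 8x3 + 9x4 + 32x5 + 34x6 ≥ 32   (carbohydrate)
  x1, x2, x3, x4, x5, x6 ≥ 0.
The cheapest feasible vertex uses only peanut butter, oatmeal; whole milk, salmon, spinach, sweet potato are not used. The calories and carbohydrate requirements are met with equality.
That vertex is x3 = 2.224, x5 = 0.4439.
Cost = 0.33·2.224 + 0.44·0.4439 = 0.92924.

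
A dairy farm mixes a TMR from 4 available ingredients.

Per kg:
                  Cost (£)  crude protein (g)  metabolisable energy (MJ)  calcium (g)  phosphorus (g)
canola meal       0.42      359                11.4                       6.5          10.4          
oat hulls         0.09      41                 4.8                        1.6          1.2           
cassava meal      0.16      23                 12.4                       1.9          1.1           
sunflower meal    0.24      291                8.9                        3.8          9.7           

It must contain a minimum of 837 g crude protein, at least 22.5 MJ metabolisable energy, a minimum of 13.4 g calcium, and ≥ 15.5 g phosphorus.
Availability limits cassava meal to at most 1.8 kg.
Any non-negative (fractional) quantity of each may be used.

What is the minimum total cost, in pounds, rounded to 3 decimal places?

£0.821

Let x1 = kg of canola meal, x2 = kg of oat hulls, x3 = kg of cassava meal, x4 = kg of sunflower meal.
Minimize 0.42x1 + 0.09x2 + 0.16x3 + 0.24x4 subject to:
  359x1 + 41x2 + 23x3 + 291x4 ≥ 837   (crude protein)
  11.4x1 + 4.8x2 + 12.4x3 + 8.9x4 ≥ 22.5   (metabolisable energy)
  6.5x1 + 1.6x2 + 1.9x3 + 3.8x4 ≥ 13.4   (calcium)
  10.4x1 + 1.2x2 + 1.1x3 + 9.7x4 ≥ 15.5   (phosphorus)
  x3 ≤ 1.8
  x1, x2, x3, x4 ≥ 0.
At the optimum only oat hulls, sunflower meal are positive (canola meal, cassava meal = 0). The crude protein and calcium requirements are met with equality.
Solving gives x2 = 2.32, x4 = 2.549.
Hence cost = 0.09·2.32 + 0.24·2.549 = £0.82056.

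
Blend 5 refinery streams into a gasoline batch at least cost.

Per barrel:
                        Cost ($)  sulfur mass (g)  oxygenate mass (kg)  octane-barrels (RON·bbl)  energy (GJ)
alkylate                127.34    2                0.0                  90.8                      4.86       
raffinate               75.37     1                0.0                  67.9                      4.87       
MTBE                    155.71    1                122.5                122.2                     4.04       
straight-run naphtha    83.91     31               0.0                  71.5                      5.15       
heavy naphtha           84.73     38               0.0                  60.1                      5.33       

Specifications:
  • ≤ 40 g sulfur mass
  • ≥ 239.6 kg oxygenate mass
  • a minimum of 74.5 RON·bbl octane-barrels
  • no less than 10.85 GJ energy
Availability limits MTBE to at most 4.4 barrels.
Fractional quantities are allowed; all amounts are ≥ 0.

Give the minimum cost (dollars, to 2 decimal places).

Let x1 = barrels of alkylate, x2 = barrels of raffinate, x3 = barrels of MTBE, x4 = barrels of straight-run naphtha, x5 = barrels of heavy naphtha.
min 127.34x1 + 75.37x2 + 155.71x3 + 83.91x4 + 84.73x5 with:
  2x1 + 1x2 + 1x3 + 31x4 + 38x5 ≤ 40   (sulfur mass)
  122.5x3 ≥ 239.6   (oxygenate mass)
  90.8x1 + 67.9x2 + 122.2x3 + 71.5x4 + 60.1x5 ≥ 74.5   (octane-barrels)
  4.86x1 + 4.87x2 + 4.04x3 + 5.15x4 + 5.33x5 ≥ 10.85   (energy)
  x3 ≤ 4.4
  x1, x2, x3, x4, x5 ≥ 0.
At the optimum only raffinate, MTBE are positive (alkylate, straight-run naphtha, heavy naphtha = 0). There the oxygenate mass and energy constraints are tight.
So raffinate = 0.60536 barrels, MTBE = 1.9559 barrels.
Hence cost = 75.37·0.60536 + 155.71·1.9559 = $350.1792.

$350.18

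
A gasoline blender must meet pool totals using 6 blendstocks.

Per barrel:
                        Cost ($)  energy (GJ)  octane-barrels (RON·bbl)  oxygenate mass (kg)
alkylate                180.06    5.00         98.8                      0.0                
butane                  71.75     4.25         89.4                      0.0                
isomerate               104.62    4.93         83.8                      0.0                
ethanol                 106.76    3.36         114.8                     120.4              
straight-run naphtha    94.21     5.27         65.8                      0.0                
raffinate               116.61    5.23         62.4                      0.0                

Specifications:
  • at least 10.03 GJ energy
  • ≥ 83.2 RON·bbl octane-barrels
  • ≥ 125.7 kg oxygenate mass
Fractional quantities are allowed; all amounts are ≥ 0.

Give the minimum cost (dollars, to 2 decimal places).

$221.57

This is a linear program. Let x1 = barrels of alkylate, x2 = barrels of butane, x3 = barrels of isomerate, x4 = barrels of ethanol, x5 = barrels of straight-run naphtha, x6 = barrels of raffinate.
min 180.06x1 + 71.75x2 + 104.62x3 + 106.76x4 + 94.21x5 + 116.61x6 with:
  5x1 + 4.25x2 + 4.93x3 + 3.36x4 + 5.27x5 + 5.23x6 ≥ 10.03   (energy)
  98.8x1 + 89.4x2 + 83.8x3 + 114.8x4 + 65.8x5 + 62.4x6 ≥ 83.2   (octane-barrels)
  120.4x4 ≥ 125.7   (oxygenate mass)
  x1, x2, x3, x4, x5, x6 ≥ 0.
At the optimum only butane, ethanol are positive (alkylate, isomerate, straight-run naphtha, raffinate = 0). There the energy and oxygenate mass constraints are tight.
So butane = 1.53461 barrels, ethanol = 1.04402 barrels.
Hence cost = 71.75·1.53461 + 106.76·1.04402 = $221.5678.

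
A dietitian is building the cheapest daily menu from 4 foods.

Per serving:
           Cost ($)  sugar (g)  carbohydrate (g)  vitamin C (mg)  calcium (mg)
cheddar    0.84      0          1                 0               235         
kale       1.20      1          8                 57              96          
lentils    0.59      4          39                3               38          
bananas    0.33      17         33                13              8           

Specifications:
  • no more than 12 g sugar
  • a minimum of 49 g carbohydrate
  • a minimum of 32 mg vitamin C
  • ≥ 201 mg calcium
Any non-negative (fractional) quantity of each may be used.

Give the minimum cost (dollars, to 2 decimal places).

$1.55

Set it up as a linear program. Let x1 = servings of cheddar, x2 = servings of kale, x3 = servings of lentils, x4 = servings of bananas.
min 0.84x1 + 1.2x2 + 0.59x3 + 0.33x4 subject to:
  1x2 + 4x3 + 17x4 ≤ 12   (sugar)
  1x1 + 8x2 + 39x3 + 33x4 ≥ 49   (carbohydrate)
  57x2 + 3x3 + 13x4 ≥ 32   (vitamin C)
  235x1 + 96x2 + 38x3 + 8x4 ≥ 201   (calcium)
  x1, x2, x3, x4 ≥ 0.
The optimal mix uses every input. The sugar, carbohydrate, vitamin C, calcium requirements are met with equality.
That vertex is x1 = 0.5544, x2 = 0.4066, x3 = 0.7264, x4 = 0.5111.
Total cost: 0.84·0.5544 + 1.2·0.4066 + 0.59·0.7264 + 0.33·0.5111 = 1.5509.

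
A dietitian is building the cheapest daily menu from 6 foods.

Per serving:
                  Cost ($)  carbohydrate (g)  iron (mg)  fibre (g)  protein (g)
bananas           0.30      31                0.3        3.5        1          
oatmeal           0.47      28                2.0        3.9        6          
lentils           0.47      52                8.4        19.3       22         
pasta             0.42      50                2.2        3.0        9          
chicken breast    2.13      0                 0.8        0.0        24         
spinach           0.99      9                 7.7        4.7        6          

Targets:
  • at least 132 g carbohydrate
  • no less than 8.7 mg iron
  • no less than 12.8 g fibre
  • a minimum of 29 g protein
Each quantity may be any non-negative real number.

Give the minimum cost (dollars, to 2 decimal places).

Let x1 = servings of bananas, x2 = servings of oatmeal, x3 = servings of lentils, x4 = servings of pasta, x5 = servings of chicken breast, x6 = servings of spinach.
Minimise 0.3x1 + 0.47x2 + 0.47x3 + 0.42x4 + 2.13x5 + 0.99x6 with:
  31x1 + 28x2 + 52x3 + 50x4 + 9x6 ≥ 132   (carbohydrate)
  0.3x1 + 2x2 + 8.4x3 + 2.2x4 + 0.8x5 + 7.7x6 ≥ 8.7   (iron)
  3.5x1 + 3.9x2 + 19.3x3 + 3x4 + 4.7x6 ≥ 12.8   (fibre)
  1x1 + 6x2 + 22x3 + 9x4 + 24x5 + 6x6 ≥ 29   (protein)
  x1, x2, x3, x4, x5, x6 ≥ 0.
At the optimum only lentils, pasta are positive (bananas, oatmeal, chicken breast, spinach = 0). There the carbohydrate and iron constraints are tight.
Solving gives x3 = 0.4732, x4 = 2.148.
Total cost: 0.47·0.4732 + 0.42·2.148 = 1.1246.

$1.12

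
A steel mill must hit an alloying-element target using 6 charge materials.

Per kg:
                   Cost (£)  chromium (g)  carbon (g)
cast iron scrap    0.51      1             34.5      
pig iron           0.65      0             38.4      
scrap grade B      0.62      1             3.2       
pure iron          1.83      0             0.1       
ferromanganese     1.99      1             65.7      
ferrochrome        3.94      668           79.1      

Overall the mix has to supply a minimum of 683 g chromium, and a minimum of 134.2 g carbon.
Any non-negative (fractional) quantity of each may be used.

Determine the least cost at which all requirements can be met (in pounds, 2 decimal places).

£4.81

Let x1 = kg of cast iron scrap, x2 = kg of pig iron, x3 = kg of scrap grade B, x4 = kg of pure iron, x5 = kg of ferromanganese, x6 = kg of ferrochrome.
Minimize 0.51x1 + 0.65x2 + 0.62x3 + 1.83x4 + 1.99x5 + 3.94x6 s.t.:
  1x1 + 1x3 + 1x5 + 668x6 ≥ 683   (chromium)
  34.5x1 + 38.4x2 + 3.2x3 + 0.1x4 + 65.7x5 + 79.1x6 ≥ 134.2   (carbon)
  x1, x2, x3, x4, x5, x6 ≥ 0.
The optimal basis is {cast iron scrap, ferrochrome}; pig iron, scrap grade B, pure iron, ferromanganese drop out. There the chromium and carbon constraints are tight.
That vertex is x1 = 1.551, x6 = 1.02.
Total cost: 0.51·1.551 + 3.94·1.02 = 4.8098.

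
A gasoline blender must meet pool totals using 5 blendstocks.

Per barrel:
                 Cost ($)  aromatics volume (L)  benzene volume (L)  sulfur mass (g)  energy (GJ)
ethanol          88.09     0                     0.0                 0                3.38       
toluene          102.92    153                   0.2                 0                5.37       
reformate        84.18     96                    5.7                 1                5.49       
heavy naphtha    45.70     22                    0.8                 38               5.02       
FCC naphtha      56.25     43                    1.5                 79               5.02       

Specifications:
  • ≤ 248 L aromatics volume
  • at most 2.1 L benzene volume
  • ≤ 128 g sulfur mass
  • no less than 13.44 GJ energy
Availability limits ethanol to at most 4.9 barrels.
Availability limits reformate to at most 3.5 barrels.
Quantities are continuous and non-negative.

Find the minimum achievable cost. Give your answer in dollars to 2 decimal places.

Set it up as a linear program. Let x1 = barrels of ethanol, x2 = barrels of toluene, x3 = barrels of reformate, x4 = barrels of heavy naphtha, x5 = barrels of FCC naphtha.
min 88.09x1 + 102.92x2 + 84.18x3 + 45.7x4 + 56.25x5 subject to:
  153x2 + 96x3 + 22x4 + 43x5 ≤ 248   (aromatics volume)
  0.2x2 + 5.7x3 + 0.8x4 + 1.5x5 ≤ 2.1   (benzene volume)
  1x3 + 38x4 + 79x5 ≤ 128   (sulfur mass)
  3.38x1 + 5.37x2 + 5.49x3 + 5.02x4 + 5.02x5 ≥ 13.44   (energy)
  x1 ≤ 4.9
  x3 ≤ 3.5
  x1, x2, x3, x4, x5 ≥ 0.
The cheapest feasible vertex uses only toluene, heavy naphtha; ethanol, reformate, FCC naphtha are not used. The benzene volume and energy requirements are met with equality.
That vertex is x2 = 0.06379, x4 = 2.609.
Objective = 102.92·0.06379 + 45.7·2.609 = 125.7966.

$125.80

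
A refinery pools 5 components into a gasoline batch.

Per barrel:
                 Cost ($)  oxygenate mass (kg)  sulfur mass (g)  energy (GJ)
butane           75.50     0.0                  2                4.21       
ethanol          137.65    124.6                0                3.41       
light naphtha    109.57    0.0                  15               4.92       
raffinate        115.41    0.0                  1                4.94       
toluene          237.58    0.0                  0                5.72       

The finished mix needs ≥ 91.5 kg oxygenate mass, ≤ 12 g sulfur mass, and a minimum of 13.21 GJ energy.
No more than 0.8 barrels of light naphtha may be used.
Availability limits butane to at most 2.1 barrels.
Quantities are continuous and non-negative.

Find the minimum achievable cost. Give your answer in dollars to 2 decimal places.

$301.16

This is a linear program. Let x1 = barrels of butane, x2 = barrels of ethanol, x3 = barrels of light naphtha, x4 = barrels of raffinate, x5 = barrels of toluene.
min 75.5x1 + 137.65x2 + 109.57x3 + 115.41x4 + 237.58x5 s.t.:
  124.6x2 ≥ 91.5   (oxygenate mass)
  2x1 + 15x3 + 1x4 ≤ 12   (sulfur mass)
  4.21x1 + 3.41x2 + 4.92x3 + 4.94x4 + 5.72x5 ≥ 13.21   (energy)
  x3 ≤ 0.8
  x1 ≤ 2.1
  x1, x2, x3, x4, x5 ≥ 0.
At the optimum only butane, ethanol, light naphtha are positive (raffinate, toluene = 0). There the oxygenate mass, energy, the butane cap constraints are tight.
That vertex is x1 = 2.1, x2 = 0.73435, x3 = 0.37904.
Total cost: 75.5·2.1 + 137.65·0.73435 + 109.57·0.37904 = 301.1647.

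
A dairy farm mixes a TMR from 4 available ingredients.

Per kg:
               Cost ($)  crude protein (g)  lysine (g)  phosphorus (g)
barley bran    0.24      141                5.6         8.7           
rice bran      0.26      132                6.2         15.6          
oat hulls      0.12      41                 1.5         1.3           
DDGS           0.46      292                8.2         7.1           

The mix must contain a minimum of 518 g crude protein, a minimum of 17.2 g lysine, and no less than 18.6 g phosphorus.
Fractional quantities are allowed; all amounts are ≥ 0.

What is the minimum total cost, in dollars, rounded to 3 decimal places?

Let x1 = kg of barley bran, x2 = kg of rice bran, x3 = kg of oat hulls, x4 = kg of DDGS.
min 0.24x1 + 0.26x2 + 0.12x3 + 0.46x4 s.t.:
  141x1 + 132x2 + 41x3 + 292x4 ≥ 518   (crude protein)
  5.6x1 + 6.2x2 + 1.5x3 + 8.2x4 ≥ 17.2   (lysine)
  8.7x1 + 15.6x2 + 1.3x3 + 7.1x4 ≥ 18.6   (phosphorus)
  x1, x2, x3, x4 ≥ 0.
At the optimum only barley bran, DDGS are positive (rice bran, oat hulls = 0). There the crude protein and lysine constraints are tight.
That vertex is x1 = 1.618, x4 = 0.9929.
Hence cost = 0.24·1.618 + 0.46·0.9929 = $0.84505.

$0.845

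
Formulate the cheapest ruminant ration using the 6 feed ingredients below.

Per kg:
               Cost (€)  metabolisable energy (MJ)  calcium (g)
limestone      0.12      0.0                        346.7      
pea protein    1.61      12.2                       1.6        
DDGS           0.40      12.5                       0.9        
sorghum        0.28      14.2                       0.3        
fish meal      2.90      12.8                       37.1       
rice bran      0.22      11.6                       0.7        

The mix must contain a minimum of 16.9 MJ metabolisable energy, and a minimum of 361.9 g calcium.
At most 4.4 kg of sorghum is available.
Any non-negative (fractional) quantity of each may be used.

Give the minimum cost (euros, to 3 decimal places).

€0.445

Let x1 = kg of limestone, x2 = kg of pea protein, x3 = kg of DDGS, x4 = kg of sorghum, x5 = kg of fish meal, x6 = kg of rice bran.
min 0.12x1 + 1.61x2 + 0.4x3 + 0.28x4 + 2.9x5 + 0.22x6 s.t.:
  12.2x2 + 12.5x3 + 14.2x4 + 12.8x5 + 11.6x6 ≥ 16.9   (metabolisable energy)
  346.7x1 + 1.6x2 + 0.9x3 + 0.3x4 + 37.1x5 + 0.7x6 ≥ 361.9   (calcium)
  x4 ≤ 4.4
  x1, x2, x3, x4, x5, x6 ≥ 0.
The optimal basis is {limestone, rice bran}; pea protein, DDGS, sorghum, fish meal drop out. Binding constraints: metabolisable energy and calcium.
That vertex is x1 = 1.041, x6 = 1.457.
Objective = 0.12·1.041 + 0.22·1.457 = 0.44546.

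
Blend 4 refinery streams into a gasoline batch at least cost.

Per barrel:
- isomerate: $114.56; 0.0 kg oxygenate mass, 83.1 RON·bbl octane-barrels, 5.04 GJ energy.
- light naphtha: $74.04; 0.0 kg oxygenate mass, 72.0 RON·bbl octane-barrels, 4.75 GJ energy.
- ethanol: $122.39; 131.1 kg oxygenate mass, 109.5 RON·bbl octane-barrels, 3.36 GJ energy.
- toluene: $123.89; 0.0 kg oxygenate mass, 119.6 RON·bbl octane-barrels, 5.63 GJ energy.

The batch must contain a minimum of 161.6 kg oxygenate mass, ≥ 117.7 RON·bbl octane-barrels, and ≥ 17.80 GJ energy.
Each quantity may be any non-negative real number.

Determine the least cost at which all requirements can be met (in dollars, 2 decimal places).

Let x1 = barrels of isomerate, x2 = barrels of light naphtha, x3 = barrels of ethanol, x4 = barrels of toluene.
min 114.56x1 + 74.04x2 + 122.39x3 + 123.89x4 with:
  131.1x3 ≥ 161.6   (oxygenate mass)
  83.1x1 + 72x2 + 109.5x3 + 119.6x4 ≥ 117.7   (octane-barrels)
  5.04x1 + 4.75x2 + 3.36x3 + 5.63x4 ≥ 17.8   (energy)
  x1, x2, x3, x4 ≥ 0.
The minimum-cost mix takes nothing from isomerate, toluene — only light naphtha, ethanol. Binding constraints: oxygenate mass and energy.
So light naphtha = 2.87543 barrels, ethanol = 1.23265 barrels.
Cost = 74.04·2.87543 + 122.39·1.23265 = 363.7609.

$363.76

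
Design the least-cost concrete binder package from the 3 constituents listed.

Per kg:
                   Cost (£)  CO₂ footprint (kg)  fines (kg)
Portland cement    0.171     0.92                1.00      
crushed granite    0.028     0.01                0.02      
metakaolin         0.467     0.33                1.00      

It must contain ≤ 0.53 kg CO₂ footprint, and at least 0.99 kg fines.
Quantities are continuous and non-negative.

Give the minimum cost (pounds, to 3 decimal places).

Let x1 = kg of Portland cement, x2 = kg of crushed granite, x3 = kg of metakaolin.
Minimise 0.171x1 + 0.028x2 + 0.467x3 subject to:
  0.92x1 + 0.01x2 + 0.33x3 ≤ 0.53   (CO₂ footprint)
  1x1 + 0.02x2 + 1x3 ≥ 0.99   (fines)
  x1, x2, x3 ≥ 0.
The optimal basis is {Portland cement, metakaolin}; crushed granite drops out. There the CO₂ footprint and fines constraints are tight.
That vertex is x1 = 0.3446, x3 = 0.6454.
Cost = 0.171·0.3446 + 0.467·0.6454 = 0.36033.

£0.360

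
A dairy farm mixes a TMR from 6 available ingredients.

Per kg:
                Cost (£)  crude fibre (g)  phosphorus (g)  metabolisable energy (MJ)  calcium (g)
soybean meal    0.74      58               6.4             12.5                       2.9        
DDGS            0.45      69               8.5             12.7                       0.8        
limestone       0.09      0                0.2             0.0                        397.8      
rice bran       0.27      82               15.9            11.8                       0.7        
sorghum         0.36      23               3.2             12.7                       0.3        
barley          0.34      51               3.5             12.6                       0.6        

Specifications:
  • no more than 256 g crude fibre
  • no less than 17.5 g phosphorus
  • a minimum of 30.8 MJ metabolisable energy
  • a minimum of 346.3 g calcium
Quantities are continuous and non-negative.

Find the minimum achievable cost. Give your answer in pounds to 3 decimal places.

£0.783

This is a linear program. Let x1 = kg of soybean meal, x2 = kg of DDGS, x3 = kg of limestone, x4 = kg of rice bran, x5 = kg of sorghum, x6 = kg of barley.
Minimise 0.74x1 + 0.45x2 + 0.09x3 + 0.27x4 + 0.36x5 + 0.34x6 subject to:
  58x1 + 69x2 + 82x4 + 23x5 + 51x6 ≤ 256   (crude fibre)
  6.4x1 + 8.5x2 + 0.2x3 + 15.9x4 + 3.2x5 + 3.5x6 ≥ 17.5   (phosphorus)
  12.5x1 + 12.7x2 + 11.8x4 + 12.7x5 + 12.6x6 ≥ 30.8   (metabolisable energy)
  2.9x1 + 0.8x2 + 397.8x3 + 0.7x4 + 0.3x5 + 0.6x6 ≥ 346.3   (calcium)
  x1, x2, x3, x4, x5, x6 ≥ 0.
The optimal basis is {limestone, rice bran}; soybean meal, DDGS, sorghum, barley drop out. Binding constraints: metabolisable energy and calcium.
Solving gives x3 = 0.8659, x4 = 2.61.
Hence cost = 0.09·0.8659 + 0.27·2.61 = £0.78263.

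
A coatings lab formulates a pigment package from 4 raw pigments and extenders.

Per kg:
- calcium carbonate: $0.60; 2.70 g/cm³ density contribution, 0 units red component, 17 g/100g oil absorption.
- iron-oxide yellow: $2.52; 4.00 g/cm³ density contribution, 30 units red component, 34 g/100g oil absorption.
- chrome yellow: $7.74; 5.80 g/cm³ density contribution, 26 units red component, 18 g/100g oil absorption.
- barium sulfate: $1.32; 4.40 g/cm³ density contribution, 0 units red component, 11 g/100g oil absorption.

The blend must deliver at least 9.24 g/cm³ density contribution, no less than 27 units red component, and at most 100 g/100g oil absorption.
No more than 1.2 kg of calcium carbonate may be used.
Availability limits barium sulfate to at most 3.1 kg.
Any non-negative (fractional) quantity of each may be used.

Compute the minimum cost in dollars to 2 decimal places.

$3.71

Treat it as an LP. Let x1 = kg of calcium carbonate, x2 = kg of iron-oxide yellow, x3 = kg of chrome yellow, x4 = kg of barium sulfate.
Minimise 0.6x1 + 2.52x2 + 7.74x3 + 1.32x4 s.t.:
  2.7x1 + 4x2 + 5.8x3 + 4.4x4 ≥ 9.24   (density contribution)
  30x2 + 26x3 ≥ 27   (red component)
  17x1 + 34x2 + 18x3 + 11x4 ≤ 100   (oil absorption)
  x1 ≤ 1.2
  x4 ≤ 3.1
  x1, x2, x3, x4 ≥ 0.
The optimal basis is {calcium carbonate, iron-oxide yellow, barium sulfate}; chrome yellow drops out. Binding constraints: density contribution, red component, the calcium carbonate cap.
Solving gives x1 = 1.2, x2 = 0.9, x4 = 0.5455.
Total cost: 0.6·1.2 + 2.52·0.9 + 1.32·0.5455 = 3.7081.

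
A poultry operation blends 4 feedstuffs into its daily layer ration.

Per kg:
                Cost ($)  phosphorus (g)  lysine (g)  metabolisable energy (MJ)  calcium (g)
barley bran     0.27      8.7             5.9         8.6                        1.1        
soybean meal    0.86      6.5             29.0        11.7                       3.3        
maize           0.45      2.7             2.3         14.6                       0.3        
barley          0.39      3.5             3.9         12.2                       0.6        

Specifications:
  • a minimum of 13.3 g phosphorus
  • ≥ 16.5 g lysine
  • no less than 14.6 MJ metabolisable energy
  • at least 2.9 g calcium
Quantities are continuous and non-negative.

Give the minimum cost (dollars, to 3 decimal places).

$0.716

Let x1 = kg of barley bran, x2 = kg of soybean meal, x3 = kg of maize, x4 = kg of barley.
Minimise 0.27x1 + 0.86x2 + 0.45x3 + 0.39x4 s.t.:
  8.7x1 + 6.5x2 + 2.7x3 + 3.5x4 ≥ 13.3   (phosphorus)
  5.9x1 + 29x2 + 2.3x3 + 3.9x4 ≥ 16.5   (lysine)
  8.6x1 + 11.7x2 + 14.6x3 + 12.2x4 ≥ 14.6   (metabolisable energy)
  1.1x1 + 3.3x2 + 0.3x3 + 0.6x4 ≥ 2.9   (calcium)
  x1, x2, x3, x4 ≥ 0.
At the optimum only barley bran, soybean meal are positive (maize, barley = 0). Binding constraints: lysine and calcium.
Optimal quantities: barley bran = 2.385 kg, soybean meal = 0.08367 kg.
Cost = 0.27·2.385 + 0.86·0.08367 = 0.71591.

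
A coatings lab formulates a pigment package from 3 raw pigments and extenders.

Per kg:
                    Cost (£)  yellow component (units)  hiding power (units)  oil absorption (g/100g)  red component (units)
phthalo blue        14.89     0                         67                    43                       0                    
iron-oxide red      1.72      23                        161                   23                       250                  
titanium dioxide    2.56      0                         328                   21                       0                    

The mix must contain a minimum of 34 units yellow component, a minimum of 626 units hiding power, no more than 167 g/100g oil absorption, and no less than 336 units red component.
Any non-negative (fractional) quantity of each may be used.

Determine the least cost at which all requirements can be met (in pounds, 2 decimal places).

£5.57

Treat it as an LP. Let x1 = kg of phthalo blue, x2 = kg of iron-oxide red, x3 = kg of titanium dioxide.
Minimise 14.89x1 + 1.72x2 + 2.56x3 s.t.:
  23x2 ≥ 34   (yellow component)
  67x1 + 161x2 + 328x3 ≥ 626   (hiding power)
  43x1 + 23x2 + 21x3 ≤ 167   (oil absorption)
  250x2 ≥ 336   (red component)
  x1, x2, x3 ≥ 0.
The minimum-cost mix takes nothing from phthalo blue — only iron-oxide red, titanium dioxide. There the yellow component and hiding power constraints are tight.
Solving gives x2 = 1.478, x3 = 1.183.
Total cost: 1.72·1.478 + 2.56·1.183 = 5.5706.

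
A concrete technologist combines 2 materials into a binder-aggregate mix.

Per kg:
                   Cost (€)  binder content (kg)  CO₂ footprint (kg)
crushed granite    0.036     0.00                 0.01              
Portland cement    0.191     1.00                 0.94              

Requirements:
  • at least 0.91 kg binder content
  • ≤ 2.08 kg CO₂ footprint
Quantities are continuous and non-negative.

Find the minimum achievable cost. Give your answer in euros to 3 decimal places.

€0.174

Let x1 = kg of crushed granite, x2 = kg of Portland cement.
Minimize 0.036x1 + 0.191x2 subject to:
  1x2 ≥ 0.91   (binder content)
  0.01x1 + 0.94x2 ≤ 2.08   (CO₂ footprint)
  x1, x2 ≥ 0.
The optimal basis is {Portland cement}; crushed granite drops out. There the binder content constraint is tight.
Optimal quantities: Portland cement = 0.91 kg.
Objective = 0.191·0.91 = 0.17381.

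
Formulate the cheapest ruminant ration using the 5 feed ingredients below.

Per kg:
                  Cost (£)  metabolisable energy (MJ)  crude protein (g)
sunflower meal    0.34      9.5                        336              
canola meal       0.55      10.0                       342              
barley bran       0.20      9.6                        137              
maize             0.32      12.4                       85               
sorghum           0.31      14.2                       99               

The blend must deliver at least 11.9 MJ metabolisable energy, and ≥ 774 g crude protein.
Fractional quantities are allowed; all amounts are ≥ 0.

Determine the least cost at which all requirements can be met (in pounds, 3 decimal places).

Let x1 = kg of sunflower meal, x2 = kg of canola meal, x3 = kg of barley bran, x4 = kg of maize, x5 = kg of sorghum.
Minimize 0.34x1 + 0.55x2 + 0.2x3 + 0.32x4 + 0.31x5 subject to:
  9.5x1 + 10x2 + 9.6x3 + 12.4x4 + 14.2x5 ≥ 11.9   (metabolisable energy)
  336x1 + 342x2 + 137x3 + 85x4 + 99x5 ≥ 774   (crude protein)
  x1, x2, x3, x4, x5 ≥ 0.
The optimal basis is {sunflower meal}; canola meal, barley bran, maize, sorghum drop out. There the crude protein constraint is tight.
So sunflower meal = 2.304 kg.
Total cost: 0.34·2.304 = 0.78336.

£0.783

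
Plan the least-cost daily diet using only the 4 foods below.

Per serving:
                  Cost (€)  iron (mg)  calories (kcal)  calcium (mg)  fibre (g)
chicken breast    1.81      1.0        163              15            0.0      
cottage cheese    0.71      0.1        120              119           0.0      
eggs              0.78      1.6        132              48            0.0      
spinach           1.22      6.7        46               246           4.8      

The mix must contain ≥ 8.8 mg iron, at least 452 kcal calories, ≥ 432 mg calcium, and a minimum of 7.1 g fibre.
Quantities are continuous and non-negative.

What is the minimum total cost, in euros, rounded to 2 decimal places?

€4.07

Treat it as an LP. Let x1 = servings of chicken breast, x2 = servings of cottage cheese, x3 = servings of eggs, x4 = servings of spinach.
Minimize 1.81x1 + 0.71x2 + 0.78x3 + 1.22x4 subject to:
  1x1 + 0.1x2 + 1.6x3 + 6.7x4 ≥ 8.8   (iron)
  163x1 + 120x2 + 132x3 + 46x4 ≥ 452   (calories)
  15x1 + 119x2 + 48x3 + 246x4 ≥ 432   (calcium)
  4.8x4 ≥ 7.1   (fibre)
  x1, x2, x3, x4 ≥ 0.
The cheapest feasible vertex uses only eggs, spinach; chicken breast, cottage cheese are not used. Binding constraints: calories and fibre.
Solving gives x3 = 2.909, x4 = 1.479.
Objective = 0.78·2.909 + 1.22·1.479 = 4.0734.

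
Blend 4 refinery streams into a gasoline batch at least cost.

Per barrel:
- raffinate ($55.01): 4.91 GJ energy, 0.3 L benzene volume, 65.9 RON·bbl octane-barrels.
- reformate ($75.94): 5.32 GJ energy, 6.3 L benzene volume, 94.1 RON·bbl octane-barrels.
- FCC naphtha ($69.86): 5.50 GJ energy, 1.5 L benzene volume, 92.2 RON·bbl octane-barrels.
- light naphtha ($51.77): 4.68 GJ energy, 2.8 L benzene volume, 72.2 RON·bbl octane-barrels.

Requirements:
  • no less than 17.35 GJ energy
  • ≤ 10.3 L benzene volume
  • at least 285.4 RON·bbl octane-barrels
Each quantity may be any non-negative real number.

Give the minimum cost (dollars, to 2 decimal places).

$206.03

Set it up as a linear program. Let x1 = barrels of raffinate, x2 = barrels of reformate, x3 = barrels of FCC naphtha, x4 = barrels of light naphtha.
Minimise 55.01x1 + 75.94x2 + 69.86x3 + 51.77x4 s.t.:
  4.91x1 + 5.32x2 + 5.5x3 + 4.68x4 ≥ 17.35   (energy)
  0.3x1 + 6.3x2 + 1.5x3 + 2.8x4 ≤ 10.3   (benzene volume)
  65.9x1 + 94.1x2 + 92.2x3 + 72.2x4 ≥ 285.4   (octane-barrels)
  x1, x2, x3, x4 ≥ 0.
The minimum-cost mix takes nothing from raffinate, reformate — only FCC naphtha, light naphtha. There the benzene volume and octane-barrels constraints are tight.
Solving gives x3 = 0.37008, x4 = 3.4803.
Hence cost = 69.86·0.37008 + 51.77·3.4803 = $206.0289.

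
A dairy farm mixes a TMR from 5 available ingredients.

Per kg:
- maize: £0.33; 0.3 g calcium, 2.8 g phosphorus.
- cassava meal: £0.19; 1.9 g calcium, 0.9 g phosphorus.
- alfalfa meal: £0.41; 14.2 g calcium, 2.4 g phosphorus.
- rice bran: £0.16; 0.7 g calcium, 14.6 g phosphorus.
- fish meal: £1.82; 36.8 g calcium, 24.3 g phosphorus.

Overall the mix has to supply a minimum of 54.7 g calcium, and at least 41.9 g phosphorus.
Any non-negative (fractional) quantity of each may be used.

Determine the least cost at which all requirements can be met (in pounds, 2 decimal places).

Let x1 = kg of maize, x2 = kg of cassava meal, x3 = kg of alfalfa meal, x4 = kg of rice bran, x5 = kg of fish meal.
min 0.33x1 + 0.19x2 + 0.41x3 + 0.16x4 + 1.82x5 with:
  0.3x1 + 1.9x2 + 14.2x3 + 0.7x4 + 36.8x5 ≥ 54.7   (calcium)
  2.8x1 + 0.9x2 + 2.4x3 + 14.6x4 + 24.3x5 ≥ 41.9   (phosphorus)
  x1, x2, x3, x4, x5 ≥ 0.
The minimum-cost mix takes nothing from maize, cassava meal, fish meal — only alfalfa meal, rice bran. The calcium and phosphorus requirements are met with equality.
That vertex is x3 = 3.741, x4 = 2.255.
Cost = 0.41·3.741 + 0.16·2.255 = 1.8946.

£1.89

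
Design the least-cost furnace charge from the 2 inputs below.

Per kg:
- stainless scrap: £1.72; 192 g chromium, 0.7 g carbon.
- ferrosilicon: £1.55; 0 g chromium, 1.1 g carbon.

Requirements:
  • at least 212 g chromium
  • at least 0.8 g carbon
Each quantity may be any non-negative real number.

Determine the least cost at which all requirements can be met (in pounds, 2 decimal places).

Let x1 = kg of stainless scrap, x2 = kg of ferrosilicon.
Minimise 1.72x1 + 1.55x2 s.t.:
  192x1 ≥ 212   (chromium)
  0.7x1 + 1.1x2 ≥ 0.8   (carbon)
  x1, x2 ≥ 0.
Both inputs are positive at the optimum. The chromium and carbon requirements are met with equality.
Solving gives x1 = 1.104, x2 = 0.02462.
Cost = 1.72·1.104 + 1.55·0.02462 = 1.9370.

£1.94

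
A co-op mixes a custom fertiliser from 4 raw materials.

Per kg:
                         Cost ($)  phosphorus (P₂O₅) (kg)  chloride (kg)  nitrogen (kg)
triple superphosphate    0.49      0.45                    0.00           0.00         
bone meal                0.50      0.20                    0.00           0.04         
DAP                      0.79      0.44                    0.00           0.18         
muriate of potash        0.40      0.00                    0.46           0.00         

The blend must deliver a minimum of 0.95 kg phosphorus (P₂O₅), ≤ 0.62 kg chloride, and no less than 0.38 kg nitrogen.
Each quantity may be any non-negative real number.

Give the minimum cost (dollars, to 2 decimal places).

Let x1 = kg of triple superphosphate, x2 = kg of bone meal, x3 = kg of DAP, x4 = kg of muriate of potash.
Minimize 0.49x1 + 0.5x2 + 0.79x3 + 0.4x4 subject to:
  0.45x1 + 0.2x2 + 0.44x3 ≥ 0.95   (phosphorus (P₂O₅))
  0.46x4 ≤ 0.62   (chloride)
  0.04x2 + 0.18x3 ≥ 0.38   (nitrogen)
  x1, x2, x3, x4 ≥ 0.
The minimum-cost mix takes nothing from bone meal, muriate of potash — only triple superphosphate, DAP. Binding constraints: phosphorus (P₂O₅) and nitrogen.
Solving gives x1 = 0.04691, x3 = 2.111.
Objective = 0.49·0.04691 + 0.79·2.111 = 1.6907.

$1.69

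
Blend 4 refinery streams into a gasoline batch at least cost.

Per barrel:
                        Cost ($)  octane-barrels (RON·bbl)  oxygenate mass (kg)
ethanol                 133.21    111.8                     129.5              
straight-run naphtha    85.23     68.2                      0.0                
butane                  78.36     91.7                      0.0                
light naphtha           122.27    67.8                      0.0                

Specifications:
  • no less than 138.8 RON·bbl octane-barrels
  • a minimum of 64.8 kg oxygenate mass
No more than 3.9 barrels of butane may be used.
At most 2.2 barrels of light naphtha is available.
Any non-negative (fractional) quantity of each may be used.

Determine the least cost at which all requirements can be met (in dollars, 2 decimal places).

Let x1 = barrels of ethanol, x2 = barrels of straight-run naphtha, x3 = barrels of butane, x4 = barrels of light naphtha.
min 133.21x1 + 85.23x2 + 78.36x3 + 122.27x4 with:
  111.8x1 + 68.2x2 + 91.7x3 + 67.8x4 ≥ 138.8   (octane-barrels)
  129.5x1 ≥ 64.8   (oxygenate mass)
  x3 ≤ 3.9
  x4 ≤ 2.2
  x1, x2, x3, x4 ≥ 0.
The minimum-cost mix takes nothing from straight-run naphtha, light naphtha — only ethanol, butane. The octane-barrels and oxygenate mass requirements are met with equality.
Optimal quantities: ethanol = 0.5004 barrels, butane = 0.9036 barrels.
Hence cost = 133.21·0.5004 + 78.36·0.9036 = $137.4644.

$137.46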